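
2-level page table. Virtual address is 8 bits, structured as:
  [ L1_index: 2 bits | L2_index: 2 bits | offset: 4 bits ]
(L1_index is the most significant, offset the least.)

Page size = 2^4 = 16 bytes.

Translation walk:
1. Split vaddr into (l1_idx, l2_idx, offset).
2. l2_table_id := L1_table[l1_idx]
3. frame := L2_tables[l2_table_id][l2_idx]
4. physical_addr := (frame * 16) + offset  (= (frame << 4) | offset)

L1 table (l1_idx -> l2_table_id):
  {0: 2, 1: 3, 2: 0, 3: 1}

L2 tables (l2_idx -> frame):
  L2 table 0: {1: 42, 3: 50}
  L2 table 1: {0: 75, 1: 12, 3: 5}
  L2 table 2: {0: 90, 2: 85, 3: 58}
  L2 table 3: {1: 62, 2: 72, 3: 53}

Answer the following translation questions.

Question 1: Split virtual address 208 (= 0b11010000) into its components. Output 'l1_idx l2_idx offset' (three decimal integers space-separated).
vaddr = 208 = 0b11010000
  top 2 bits -> l1_idx = 3
  next 2 bits -> l2_idx = 1
  bottom 4 bits -> offset = 0

Answer: 3 1 0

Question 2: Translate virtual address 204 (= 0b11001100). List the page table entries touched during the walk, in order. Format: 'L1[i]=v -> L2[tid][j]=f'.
vaddr = 204 = 0b11001100
Split: l1_idx=3, l2_idx=0, offset=12

Answer: L1[3]=1 -> L2[1][0]=75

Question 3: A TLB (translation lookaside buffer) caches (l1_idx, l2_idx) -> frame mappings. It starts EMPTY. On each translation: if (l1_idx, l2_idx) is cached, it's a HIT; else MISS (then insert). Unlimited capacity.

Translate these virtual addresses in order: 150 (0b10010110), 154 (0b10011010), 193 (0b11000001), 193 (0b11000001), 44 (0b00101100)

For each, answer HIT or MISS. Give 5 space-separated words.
vaddr=150: (2,1) not in TLB -> MISS, insert
vaddr=154: (2,1) in TLB -> HIT
vaddr=193: (3,0) not in TLB -> MISS, insert
vaddr=193: (3,0) in TLB -> HIT
vaddr=44: (0,2) not in TLB -> MISS, insert

Answer: MISS HIT MISS HIT MISS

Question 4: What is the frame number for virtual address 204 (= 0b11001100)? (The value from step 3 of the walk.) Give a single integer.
Answer: 75

Derivation:
vaddr = 204: l1_idx=3, l2_idx=0
L1[3] = 1; L2[1][0] = 75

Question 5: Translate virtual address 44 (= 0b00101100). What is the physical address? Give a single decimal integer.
Answer: 1372

Derivation:
vaddr = 44 = 0b00101100
Split: l1_idx=0, l2_idx=2, offset=12
L1[0] = 2
L2[2][2] = 85
paddr = 85 * 16 + 12 = 1372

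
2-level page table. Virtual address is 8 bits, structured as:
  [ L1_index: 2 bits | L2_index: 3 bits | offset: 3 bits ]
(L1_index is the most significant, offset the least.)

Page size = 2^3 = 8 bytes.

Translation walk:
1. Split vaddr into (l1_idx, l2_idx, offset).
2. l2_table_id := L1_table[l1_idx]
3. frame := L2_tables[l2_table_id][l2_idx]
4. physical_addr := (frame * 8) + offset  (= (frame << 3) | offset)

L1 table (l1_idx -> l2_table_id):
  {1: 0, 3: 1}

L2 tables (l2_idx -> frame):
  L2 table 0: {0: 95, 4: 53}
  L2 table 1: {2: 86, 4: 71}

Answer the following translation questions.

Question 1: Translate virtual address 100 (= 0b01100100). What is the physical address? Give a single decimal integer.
Answer: 428

Derivation:
vaddr = 100 = 0b01100100
Split: l1_idx=1, l2_idx=4, offset=4
L1[1] = 0
L2[0][4] = 53
paddr = 53 * 8 + 4 = 428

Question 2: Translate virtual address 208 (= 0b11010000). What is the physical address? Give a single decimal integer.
vaddr = 208 = 0b11010000
Split: l1_idx=3, l2_idx=2, offset=0
L1[3] = 1
L2[1][2] = 86
paddr = 86 * 8 + 0 = 688

Answer: 688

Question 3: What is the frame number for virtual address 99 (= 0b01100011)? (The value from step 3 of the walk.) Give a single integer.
Answer: 53

Derivation:
vaddr = 99: l1_idx=1, l2_idx=4
L1[1] = 0; L2[0][4] = 53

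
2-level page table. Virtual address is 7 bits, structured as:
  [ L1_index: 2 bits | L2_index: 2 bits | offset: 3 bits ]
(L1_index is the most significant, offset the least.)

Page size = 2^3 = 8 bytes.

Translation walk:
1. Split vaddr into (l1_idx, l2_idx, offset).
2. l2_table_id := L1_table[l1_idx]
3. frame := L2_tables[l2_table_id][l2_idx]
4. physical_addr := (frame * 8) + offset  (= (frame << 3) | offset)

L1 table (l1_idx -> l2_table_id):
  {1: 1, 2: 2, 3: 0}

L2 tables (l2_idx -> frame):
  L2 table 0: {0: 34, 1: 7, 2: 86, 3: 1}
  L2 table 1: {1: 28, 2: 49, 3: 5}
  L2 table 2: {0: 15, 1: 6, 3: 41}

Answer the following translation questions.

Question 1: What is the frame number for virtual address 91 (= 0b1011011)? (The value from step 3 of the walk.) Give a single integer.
Answer: 41

Derivation:
vaddr = 91: l1_idx=2, l2_idx=3
L1[2] = 2; L2[2][3] = 41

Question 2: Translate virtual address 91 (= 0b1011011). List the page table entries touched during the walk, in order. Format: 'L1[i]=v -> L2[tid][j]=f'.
vaddr = 91 = 0b1011011
Split: l1_idx=2, l2_idx=3, offset=3

Answer: L1[2]=2 -> L2[2][3]=41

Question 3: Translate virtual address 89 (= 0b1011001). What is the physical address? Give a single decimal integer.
Answer: 329

Derivation:
vaddr = 89 = 0b1011001
Split: l1_idx=2, l2_idx=3, offset=1
L1[2] = 2
L2[2][3] = 41
paddr = 41 * 8 + 1 = 329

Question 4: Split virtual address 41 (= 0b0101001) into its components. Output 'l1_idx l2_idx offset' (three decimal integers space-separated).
Answer: 1 1 1

Derivation:
vaddr = 41 = 0b0101001
  top 2 bits -> l1_idx = 1
  next 2 bits -> l2_idx = 1
  bottom 3 bits -> offset = 1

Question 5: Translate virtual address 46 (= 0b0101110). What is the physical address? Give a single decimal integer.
Answer: 230

Derivation:
vaddr = 46 = 0b0101110
Split: l1_idx=1, l2_idx=1, offset=6
L1[1] = 1
L2[1][1] = 28
paddr = 28 * 8 + 6 = 230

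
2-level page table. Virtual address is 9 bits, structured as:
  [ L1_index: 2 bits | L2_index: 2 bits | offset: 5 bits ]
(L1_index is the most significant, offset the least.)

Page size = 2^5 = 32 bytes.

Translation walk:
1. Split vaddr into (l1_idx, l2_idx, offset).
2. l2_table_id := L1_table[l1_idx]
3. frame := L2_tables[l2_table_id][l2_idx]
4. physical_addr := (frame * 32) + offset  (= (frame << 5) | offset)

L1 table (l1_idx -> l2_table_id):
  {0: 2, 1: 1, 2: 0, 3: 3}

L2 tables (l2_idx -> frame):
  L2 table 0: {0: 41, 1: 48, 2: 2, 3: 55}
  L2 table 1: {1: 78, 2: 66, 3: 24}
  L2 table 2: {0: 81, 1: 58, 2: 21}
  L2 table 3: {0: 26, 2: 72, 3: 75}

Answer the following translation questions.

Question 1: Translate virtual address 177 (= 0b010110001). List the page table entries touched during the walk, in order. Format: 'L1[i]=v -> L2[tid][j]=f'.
Answer: L1[1]=1 -> L2[1][1]=78

Derivation:
vaddr = 177 = 0b010110001
Split: l1_idx=1, l2_idx=1, offset=17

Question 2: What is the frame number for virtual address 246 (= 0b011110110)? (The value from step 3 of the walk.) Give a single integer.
vaddr = 246: l1_idx=1, l2_idx=3
L1[1] = 1; L2[1][3] = 24

Answer: 24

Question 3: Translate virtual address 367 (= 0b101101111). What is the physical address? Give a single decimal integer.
vaddr = 367 = 0b101101111
Split: l1_idx=2, l2_idx=3, offset=15
L1[2] = 0
L2[0][3] = 55
paddr = 55 * 32 + 15 = 1775

Answer: 1775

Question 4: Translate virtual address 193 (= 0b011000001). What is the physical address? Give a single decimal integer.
vaddr = 193 = 0b011000001
Split: l1_idx=1, l2_idx=2, offset=1
L1[1] = 1
L2[1][2] = 66
paddr = 66 * 32 + 1 = 2113

Answer: 2113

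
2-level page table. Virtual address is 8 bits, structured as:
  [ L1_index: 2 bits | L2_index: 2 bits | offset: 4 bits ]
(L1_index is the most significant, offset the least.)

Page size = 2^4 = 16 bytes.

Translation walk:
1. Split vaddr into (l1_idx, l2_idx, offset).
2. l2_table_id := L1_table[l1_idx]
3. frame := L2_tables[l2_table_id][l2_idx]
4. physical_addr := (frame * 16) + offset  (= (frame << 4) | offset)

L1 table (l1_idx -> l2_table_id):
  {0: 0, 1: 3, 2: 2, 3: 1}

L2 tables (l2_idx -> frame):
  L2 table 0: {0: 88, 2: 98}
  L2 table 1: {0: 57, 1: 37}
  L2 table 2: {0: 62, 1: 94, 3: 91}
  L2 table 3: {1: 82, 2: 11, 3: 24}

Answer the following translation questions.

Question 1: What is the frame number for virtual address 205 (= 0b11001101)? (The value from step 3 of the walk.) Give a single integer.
Answer: 57

Derivation:
vaddr = 205: l1_idx=3, l2_idx=0
L1[3] = 1; L2[1][0] = 57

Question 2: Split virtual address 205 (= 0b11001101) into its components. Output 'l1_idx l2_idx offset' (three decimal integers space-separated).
Answer: 3 0 13

Derivation:
vaddr = 205 = 0b11001101
  top 2 bits -> l1_idx = 3
  next 2 bits -> l2_idx = 0
  bottom 4 bits -> offset = 13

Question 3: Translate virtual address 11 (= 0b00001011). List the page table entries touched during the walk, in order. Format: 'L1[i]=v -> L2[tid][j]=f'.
Answer: L1[0]=0 -> L2[0][0]=88

Derivation:
vaddr = 11 = 0b00001011
Split: l1_idx=0, l2_idx=0, offset=11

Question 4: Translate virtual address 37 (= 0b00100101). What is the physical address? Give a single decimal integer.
vaddr = 37 = 0b00100101
Split: l1_idx=0, l2_idx=2, offset=5
L1[0] = 0
L2[0][2] = 98
paddr = 98 * 16 + 5 = 1573

Answer: 1573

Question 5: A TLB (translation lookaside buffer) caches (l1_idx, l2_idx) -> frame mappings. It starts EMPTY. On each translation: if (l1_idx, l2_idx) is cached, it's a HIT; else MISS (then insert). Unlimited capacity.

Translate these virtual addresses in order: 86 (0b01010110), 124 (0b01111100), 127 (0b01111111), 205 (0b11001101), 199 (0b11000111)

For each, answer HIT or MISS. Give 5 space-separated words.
Answer: MISS MISS HIT MISS HIT

Derivation:
vaddr=86: (1,1) not in TLB -> MISS, insert
vaddr=124: (1,3) not in TLB -> MISS, insert
vaddr=127: (1,3) in TLB -> HIT
vaddr=205: (3,0) not in TLB -> MISS, insert
vaddr=199: (3,0) in TLB -> HIT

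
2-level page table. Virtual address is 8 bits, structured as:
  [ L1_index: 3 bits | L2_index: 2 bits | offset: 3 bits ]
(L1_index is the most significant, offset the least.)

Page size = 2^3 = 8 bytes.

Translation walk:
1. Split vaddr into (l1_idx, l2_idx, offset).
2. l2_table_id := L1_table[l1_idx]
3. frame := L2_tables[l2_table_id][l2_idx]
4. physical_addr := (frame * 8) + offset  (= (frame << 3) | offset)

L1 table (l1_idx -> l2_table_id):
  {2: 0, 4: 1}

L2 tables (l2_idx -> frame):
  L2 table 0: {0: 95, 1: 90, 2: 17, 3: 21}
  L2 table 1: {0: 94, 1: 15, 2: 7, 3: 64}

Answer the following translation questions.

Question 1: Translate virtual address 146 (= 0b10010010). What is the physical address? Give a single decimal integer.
vaddr = 146 = 0b10010010
Split: l1_idx=4, l2_idx=2, offset=2
L1[4] = 1
L2[1][2] = 7
paddr = 7 * 8 + 2 = 58

Answer: 58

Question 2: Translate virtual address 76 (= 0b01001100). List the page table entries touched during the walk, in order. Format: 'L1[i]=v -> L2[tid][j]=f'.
vaddr = 76 = 0b01001100
Split: l1_idx=2, l2_idx=1, offset=4

Answer: L1[2]=0 -> L2[0][1]=90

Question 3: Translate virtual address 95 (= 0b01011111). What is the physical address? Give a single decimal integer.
vaddr = 95 = 0b01011111
Split: l1_idx=2, l2_idx=3, offset=7
L1[2] = 0
L2[0][3] = 21
paddr = 21 * 8 + 7 = 175

Answer: 175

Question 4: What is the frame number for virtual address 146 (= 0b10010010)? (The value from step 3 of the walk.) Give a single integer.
Answer: 7

Derivation:
vaddr = 146: l1_idx=4, l2_idx=2
L1[4] = 1; L2[1][2] = 7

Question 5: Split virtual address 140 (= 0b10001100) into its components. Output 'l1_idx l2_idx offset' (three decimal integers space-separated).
vaddr = 140 = 0b10001100
  top 3 bits -> l1_idx = 4
  next 2 bits -> l2_idx = 1
  bottom 3 bits -> offset = 4

Answer: 4 1 4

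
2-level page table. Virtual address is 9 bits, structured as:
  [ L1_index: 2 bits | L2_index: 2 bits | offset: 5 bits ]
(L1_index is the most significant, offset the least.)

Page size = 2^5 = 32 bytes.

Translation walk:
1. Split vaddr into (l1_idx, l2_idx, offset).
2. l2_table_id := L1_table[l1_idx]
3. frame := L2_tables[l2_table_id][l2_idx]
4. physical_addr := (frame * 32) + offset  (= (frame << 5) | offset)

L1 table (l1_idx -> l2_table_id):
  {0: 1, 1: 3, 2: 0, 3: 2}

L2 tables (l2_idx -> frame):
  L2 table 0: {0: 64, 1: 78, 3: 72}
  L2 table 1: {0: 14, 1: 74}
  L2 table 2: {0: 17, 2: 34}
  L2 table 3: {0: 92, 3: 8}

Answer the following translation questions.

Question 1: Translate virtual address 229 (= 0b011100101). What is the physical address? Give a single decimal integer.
vaddr = 229 = 0b011100101
Split: l1_idx=1, l2_idx=3, offset=5
L1[1] = 3
L2[3][3] = 8
paddr = 8 * 32 + 5 = 261

Answer: 261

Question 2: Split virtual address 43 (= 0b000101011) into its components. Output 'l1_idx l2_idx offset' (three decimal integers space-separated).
Answer: 0 1 11

Derivation:
vaddr = 43 = 0b000101011
  top 2 bits -> l1_idx = 0
  next 2 bits -> l2_idx = 1
  bottom 5 bits -> offset = 11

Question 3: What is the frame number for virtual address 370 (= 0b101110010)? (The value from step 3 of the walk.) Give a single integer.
Answer: 72

Derivation:
vaddr = 370: l1_idx=2, l2_idx=3
L1[2] = 0; L2[0][3] = 72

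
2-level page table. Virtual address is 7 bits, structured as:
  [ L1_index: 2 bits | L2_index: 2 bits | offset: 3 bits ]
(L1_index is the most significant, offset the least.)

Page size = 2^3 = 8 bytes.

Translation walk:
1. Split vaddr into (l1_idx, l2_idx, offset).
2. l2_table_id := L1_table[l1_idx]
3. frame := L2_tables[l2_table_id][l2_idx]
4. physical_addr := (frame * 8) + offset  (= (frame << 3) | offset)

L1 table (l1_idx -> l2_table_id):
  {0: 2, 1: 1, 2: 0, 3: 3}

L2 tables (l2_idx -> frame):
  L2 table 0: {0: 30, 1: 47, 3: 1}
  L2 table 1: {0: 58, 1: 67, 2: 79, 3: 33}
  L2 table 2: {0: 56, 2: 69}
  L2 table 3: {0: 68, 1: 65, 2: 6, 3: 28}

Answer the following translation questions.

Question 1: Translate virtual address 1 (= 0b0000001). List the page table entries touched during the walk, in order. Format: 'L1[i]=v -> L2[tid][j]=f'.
Answer: L1[0]=2 -> L2[2][0]=56

Derivation:
vaddr = 1 = 0b0000001
Split: l1_idx=0, l2_idx=0, offset=1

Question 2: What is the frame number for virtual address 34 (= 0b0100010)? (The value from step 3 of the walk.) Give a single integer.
Answer: 58

Derivation:
vaddr = 34: l1_idx=1, l2_idx=0
L1[1] = 1; L2[1][0] = 58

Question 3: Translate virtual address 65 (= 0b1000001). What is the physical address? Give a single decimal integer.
vaddr = 65 = 0b1000001
Split: l1_idx=2, l2_idx=0, offset=1
L1[2] = 0
L2[0][0] = 30
paddr = 30 * 8 + 1 = 241

Answer: 241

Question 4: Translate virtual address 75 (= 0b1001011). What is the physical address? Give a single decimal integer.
Answer: 379

Derivation:
vaddr = 75 = 0b1001011
Split: l1_idx=2, l2_idx=1, offset=3
L1[2] = 0
L2[0][1] = 47
paddr = 47 * 8 + 3 = 379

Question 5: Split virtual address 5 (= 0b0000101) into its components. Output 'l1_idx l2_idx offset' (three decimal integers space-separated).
vaddr = 5 = 0b0000101
  top 2 bits -> l1_idx = 0
  next 2 bits -> l2_idx = 0
  bottom 3 bits -> offset = 5

Answer: 0 0 5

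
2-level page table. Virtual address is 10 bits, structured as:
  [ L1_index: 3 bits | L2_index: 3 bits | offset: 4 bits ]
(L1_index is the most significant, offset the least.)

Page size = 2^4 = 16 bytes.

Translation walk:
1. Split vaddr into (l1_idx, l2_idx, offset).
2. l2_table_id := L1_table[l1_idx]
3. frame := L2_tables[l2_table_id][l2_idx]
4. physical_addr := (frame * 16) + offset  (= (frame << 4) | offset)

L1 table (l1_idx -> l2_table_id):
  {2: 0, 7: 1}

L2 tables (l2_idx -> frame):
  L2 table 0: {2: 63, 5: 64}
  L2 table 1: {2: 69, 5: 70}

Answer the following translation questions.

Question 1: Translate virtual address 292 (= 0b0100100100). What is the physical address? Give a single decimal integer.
vaddr = 292 = 0b0100100100
Split: l1_idx=2, l2_idx=2, offset=4
L1[2] = 0
L2[0][2] = 63
paddr = 63 * 16 + 4 = 1012

Answer: 1012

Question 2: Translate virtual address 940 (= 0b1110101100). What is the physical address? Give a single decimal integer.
Answer: 1116

Derivation:
vaddr = 940 = 0b1110101100
Split: l1_idx=7, l2_idx=2, offset=12
L1[7] = 1
L2[1][2] = 69
paddr = 69 * 16 + 12 = 1116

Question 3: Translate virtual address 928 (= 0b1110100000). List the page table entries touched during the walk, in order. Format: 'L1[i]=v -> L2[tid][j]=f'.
vaddr = 928 = 0b1110100000
Split: l1_idx=7, l2_idx=2, offset=0

Answer: L1[7]=1 -> L2[1][2]=69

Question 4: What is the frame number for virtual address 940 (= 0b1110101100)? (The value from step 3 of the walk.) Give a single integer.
Answer: 69

Derivation:
vaddr = 940: l1_idx=7, l2_idx=2
L1[7] = 1; L2[1][2] = 69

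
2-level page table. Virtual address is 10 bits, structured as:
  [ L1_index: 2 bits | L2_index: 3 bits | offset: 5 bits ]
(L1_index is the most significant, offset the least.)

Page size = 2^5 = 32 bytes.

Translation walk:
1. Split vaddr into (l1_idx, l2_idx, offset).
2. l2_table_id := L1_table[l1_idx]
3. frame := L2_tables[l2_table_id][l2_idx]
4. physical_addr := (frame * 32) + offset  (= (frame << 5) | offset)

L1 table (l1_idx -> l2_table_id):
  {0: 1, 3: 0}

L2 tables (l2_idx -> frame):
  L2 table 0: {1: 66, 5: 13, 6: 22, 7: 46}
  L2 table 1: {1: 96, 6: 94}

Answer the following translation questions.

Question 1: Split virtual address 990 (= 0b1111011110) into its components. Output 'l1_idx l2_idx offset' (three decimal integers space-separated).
vaddr = 990 = 0b1111011110
  top 2 bits -> l1_idx = 3
  next 3 bits -> l2_idx = 6
  bottom 5 bits -> offset = 30

Answer: 3 6 30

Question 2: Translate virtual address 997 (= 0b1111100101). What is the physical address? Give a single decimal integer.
vaddr = 997 = 0b1111100101
Split: l1_idx=3, l2_idx=7, offset=5
L1[3] = 0
L2[0][7] = 46
paddr = 46 * 32 + 5 = 1477

Answer: 1477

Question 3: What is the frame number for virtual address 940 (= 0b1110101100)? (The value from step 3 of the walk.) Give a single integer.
Answer: 13

Derivation:
vaddr = 940: l1_idx=3, l2_idx=5
L1[3] = 0; L2[0][5] = 13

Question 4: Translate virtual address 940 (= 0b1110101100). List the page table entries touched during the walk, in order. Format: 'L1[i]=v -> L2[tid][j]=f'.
Answer: L1[3]=0 -> L2[0][5]=13

Derivation:
vaddr = 940 = 0b1110101100
Split: l1_idx=3, l2_idx=5, offset=12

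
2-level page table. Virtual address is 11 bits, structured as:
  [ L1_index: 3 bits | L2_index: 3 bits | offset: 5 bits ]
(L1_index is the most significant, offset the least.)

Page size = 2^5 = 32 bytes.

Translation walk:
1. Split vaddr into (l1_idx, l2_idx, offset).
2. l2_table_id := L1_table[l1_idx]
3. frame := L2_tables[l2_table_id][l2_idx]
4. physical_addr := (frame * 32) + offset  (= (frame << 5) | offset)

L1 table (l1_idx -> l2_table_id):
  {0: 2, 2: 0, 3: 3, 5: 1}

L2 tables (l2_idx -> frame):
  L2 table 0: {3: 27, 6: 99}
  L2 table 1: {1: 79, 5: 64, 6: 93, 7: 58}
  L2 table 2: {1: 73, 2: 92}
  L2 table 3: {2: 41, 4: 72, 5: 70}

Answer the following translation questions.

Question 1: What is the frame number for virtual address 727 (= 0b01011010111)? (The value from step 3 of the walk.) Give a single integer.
vaddr = 727: l1_idx=2, l2_idx=6
L1[2] = 0; L2[0][6] = 99

Answer: 99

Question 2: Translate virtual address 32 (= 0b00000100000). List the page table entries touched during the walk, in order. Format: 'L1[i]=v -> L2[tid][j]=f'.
vaddr = 32 = 0b00000100000
Split: l1_idx=0, l2_idx=1, offset=0

Answer: L1[0]=2 -> L2[2][1]=73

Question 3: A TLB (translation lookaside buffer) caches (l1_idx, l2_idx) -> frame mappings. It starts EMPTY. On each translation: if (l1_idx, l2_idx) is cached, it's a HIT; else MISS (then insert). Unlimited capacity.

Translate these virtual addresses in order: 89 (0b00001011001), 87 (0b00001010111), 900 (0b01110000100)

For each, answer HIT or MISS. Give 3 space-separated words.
vaddr=89: (0,2) not in TLB -> MISS, insert
vaddr=87: (0,2) in TLB -> HIT
vaddr=900: (3,4) not in TLB -> MISS, insert

Answer: MISS HIT MISS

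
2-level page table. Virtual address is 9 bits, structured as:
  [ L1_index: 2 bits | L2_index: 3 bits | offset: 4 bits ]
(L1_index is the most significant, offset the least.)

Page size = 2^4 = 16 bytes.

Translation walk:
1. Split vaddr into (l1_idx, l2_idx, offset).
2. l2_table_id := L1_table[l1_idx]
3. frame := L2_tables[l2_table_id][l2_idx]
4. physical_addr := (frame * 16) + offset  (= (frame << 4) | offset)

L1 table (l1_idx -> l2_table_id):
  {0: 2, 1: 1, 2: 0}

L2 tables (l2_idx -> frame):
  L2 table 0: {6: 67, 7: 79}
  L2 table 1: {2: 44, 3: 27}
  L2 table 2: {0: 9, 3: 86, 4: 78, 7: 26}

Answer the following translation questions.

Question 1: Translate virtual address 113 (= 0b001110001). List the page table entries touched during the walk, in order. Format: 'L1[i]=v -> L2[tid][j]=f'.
vaddr = 113 = 0b001110001
Split: l1_idx=0, l2_idx=7, offset=1

Answer: L1[0]=2 -> L2[2][7]=26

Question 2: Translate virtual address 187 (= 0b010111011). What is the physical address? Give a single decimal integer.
vaddr = 187 = 0b010111011
Split: l1_idx=1, l2_idx=3, offset=11
L1[1] = 1
L2[1][3] = 27
paddr = 27 * 16 + 11 = 443

Answer: 443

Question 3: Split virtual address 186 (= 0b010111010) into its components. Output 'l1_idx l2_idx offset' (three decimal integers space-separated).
vaddr = 186 = 0b010111010
  top 2 bits -> l1_idx = 1
  next 3 bits -> l2_idx = 3
  bottom 4 bits -> offset = 10

Answer: 1 3 10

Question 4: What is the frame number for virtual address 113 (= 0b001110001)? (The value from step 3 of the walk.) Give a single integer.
vaddr = 113: l1_idx=0, l2_idx=7
L1[0] = 2; L2[2][7] = 26

Answer: 26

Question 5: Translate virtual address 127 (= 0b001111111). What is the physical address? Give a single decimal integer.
vaddr = 127 = 0b001111111
Split: l1_idx=0, l2_idx=7, offset=15
L1[0] = 2
L2[2][7] = 26
paddr = 26 * 16 + 15 = 431

Answer: 431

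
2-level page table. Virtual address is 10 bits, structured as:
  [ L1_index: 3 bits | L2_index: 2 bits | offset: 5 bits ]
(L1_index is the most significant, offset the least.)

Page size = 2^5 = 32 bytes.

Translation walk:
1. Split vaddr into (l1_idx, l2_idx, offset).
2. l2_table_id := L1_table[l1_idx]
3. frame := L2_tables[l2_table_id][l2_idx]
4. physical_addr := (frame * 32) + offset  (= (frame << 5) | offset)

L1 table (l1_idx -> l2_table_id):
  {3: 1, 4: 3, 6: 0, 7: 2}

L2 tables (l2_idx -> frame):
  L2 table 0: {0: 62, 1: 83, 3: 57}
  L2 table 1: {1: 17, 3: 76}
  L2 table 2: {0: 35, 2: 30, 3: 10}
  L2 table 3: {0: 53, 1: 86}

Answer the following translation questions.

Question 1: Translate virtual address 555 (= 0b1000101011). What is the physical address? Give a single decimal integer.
Answer: 2763

Derivation:
vaddr = 555 = 0b1000101011
Split: l1_idx=4, l2_idx=1, offset=11
L1[4] = 3
L2[3][1] = 86
paddr = 86 * 32 + 11 = 2763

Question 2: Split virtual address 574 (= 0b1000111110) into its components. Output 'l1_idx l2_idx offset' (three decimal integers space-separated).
vaddr = 574 = 0b1000111110
  top 3 bits -> l1_idx = 4
  next 2 bits -> l2_idx = 1
  bottom 5 bits -> offset = 30

Answer: 4 1 30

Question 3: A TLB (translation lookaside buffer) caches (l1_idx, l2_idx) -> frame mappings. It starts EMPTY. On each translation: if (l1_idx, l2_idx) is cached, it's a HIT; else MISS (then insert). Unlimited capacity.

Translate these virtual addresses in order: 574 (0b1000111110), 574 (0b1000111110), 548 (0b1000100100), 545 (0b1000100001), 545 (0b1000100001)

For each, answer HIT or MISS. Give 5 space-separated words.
Answer: MISS HIT HIT HIT HIT

Derivation:
vaddr=574: (4,1) not in TLB -> MISS, insert
vaddr=574: (4,1) in TLB -> HIT
vaddr=548: (4,1) in TLB -> HIT
vaddr=545: (4,1) in TLB -> HIT
vaddr=545: (4,1) in TLB -> HIT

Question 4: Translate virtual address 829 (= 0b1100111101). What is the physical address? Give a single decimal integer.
vaddr = 829 = 0b1100111101
Split: l1_idx=6, l2_idx=1, offset=29
L1[6] = 0
L2[0][1] = 83
paddr = 83 * 32 + 29 = 2685

Answer: 2685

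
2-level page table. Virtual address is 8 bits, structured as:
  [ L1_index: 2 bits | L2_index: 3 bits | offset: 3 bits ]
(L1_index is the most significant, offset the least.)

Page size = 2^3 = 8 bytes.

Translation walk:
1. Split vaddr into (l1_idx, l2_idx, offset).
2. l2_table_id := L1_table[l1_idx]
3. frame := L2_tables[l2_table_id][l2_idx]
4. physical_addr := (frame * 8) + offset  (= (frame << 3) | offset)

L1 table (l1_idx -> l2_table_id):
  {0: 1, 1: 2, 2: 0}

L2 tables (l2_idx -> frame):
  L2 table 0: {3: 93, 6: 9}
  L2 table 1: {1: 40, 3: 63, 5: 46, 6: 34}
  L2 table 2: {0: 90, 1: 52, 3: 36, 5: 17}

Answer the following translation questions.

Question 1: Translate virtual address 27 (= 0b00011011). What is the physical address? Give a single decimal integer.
vaddr = 27 = 0b00011011
Split: l1_idx=0, l2_idx=3, offset=3
L1[0] = 1
L2[1][3] = 63
paddr = 63 * 8 + 3 = 507

Answer: 507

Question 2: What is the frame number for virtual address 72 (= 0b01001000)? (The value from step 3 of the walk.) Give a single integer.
Answer: 52

Derivation:
vaddr = 72: l1_idx=1, l2_idx=1
L1[1] = 2; L2[2][1] = 52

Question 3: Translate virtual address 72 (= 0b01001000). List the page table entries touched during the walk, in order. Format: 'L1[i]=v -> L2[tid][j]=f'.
Answer: L1[1]=2 -> L2[2][1]=52

Derivation:
vaddr = 72 = 0b01001000
Split: l1_idx=1, l2_idx=1, offset=0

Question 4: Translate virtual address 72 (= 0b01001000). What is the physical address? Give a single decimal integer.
vaddr = 72 = 0b01001000
Split: l1_idx=1, l2_idx=1, offset=0
L1[1] = 2
L2[2][1] = 52
paddr = 52 * 8 + 0 = 416

Answer: 416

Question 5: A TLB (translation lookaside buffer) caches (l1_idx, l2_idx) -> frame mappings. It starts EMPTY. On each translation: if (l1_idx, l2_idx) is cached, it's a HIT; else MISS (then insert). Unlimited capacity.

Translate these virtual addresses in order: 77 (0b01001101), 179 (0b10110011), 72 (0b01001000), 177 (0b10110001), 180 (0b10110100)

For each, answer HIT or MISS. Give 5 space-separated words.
Answer: MISS MISS HIT HIT HIT

Derivation:
vaddr=77: (1,1) not in TLB -> MISS, insert
vaddr=179: (2,6) not in TLB -> MISS, insert
vaddr=72: (1,1) in TLB -> HIT
vaddr=177: (2,6) in TLB -> HIT
vaddr=180: (2,6) in TLB -> HIT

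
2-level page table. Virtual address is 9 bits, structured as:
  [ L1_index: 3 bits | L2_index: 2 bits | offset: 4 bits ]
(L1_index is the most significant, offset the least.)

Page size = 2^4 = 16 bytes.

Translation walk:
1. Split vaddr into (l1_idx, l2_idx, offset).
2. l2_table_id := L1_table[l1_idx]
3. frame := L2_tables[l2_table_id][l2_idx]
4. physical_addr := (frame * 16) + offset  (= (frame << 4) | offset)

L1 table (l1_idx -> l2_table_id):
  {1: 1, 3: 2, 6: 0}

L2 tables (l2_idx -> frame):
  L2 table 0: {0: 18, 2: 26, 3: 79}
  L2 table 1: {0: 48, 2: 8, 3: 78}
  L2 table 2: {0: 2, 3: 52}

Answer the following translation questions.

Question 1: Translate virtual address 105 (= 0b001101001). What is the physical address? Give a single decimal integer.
Answer: 137

Derivation:
vaddr = 105 = 0b001101001
Split: l1_idx=1, l2_idx=2, offset=9
L1[1] = 1
L2[1][2] = 8
paddr = 8 * 16 + 9 = 137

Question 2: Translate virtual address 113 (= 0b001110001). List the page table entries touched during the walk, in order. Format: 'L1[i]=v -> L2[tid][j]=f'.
Answer: L1[1]=1 -> L2[1][3]=78

Derivation:
vaddr = 113 = 0b001110001
Split: l1_idx=1, l2_idx=3, offset=1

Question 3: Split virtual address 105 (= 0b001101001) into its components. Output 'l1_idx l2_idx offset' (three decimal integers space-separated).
Answer: 1 2 9

Derivation:
vaddr = 105 = 0b001101001
  top 3 bits -> l1_idx = 1
  next 2 bits -> l2_idx = 2
  bottom 4 bits -> offset = 9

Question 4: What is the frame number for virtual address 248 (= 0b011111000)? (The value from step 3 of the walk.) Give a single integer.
Answer: 52

Derivation:
vaddr = 248: l1_idx=3, l2_idx=3
L1[3] = 2; L2[2][3] = 52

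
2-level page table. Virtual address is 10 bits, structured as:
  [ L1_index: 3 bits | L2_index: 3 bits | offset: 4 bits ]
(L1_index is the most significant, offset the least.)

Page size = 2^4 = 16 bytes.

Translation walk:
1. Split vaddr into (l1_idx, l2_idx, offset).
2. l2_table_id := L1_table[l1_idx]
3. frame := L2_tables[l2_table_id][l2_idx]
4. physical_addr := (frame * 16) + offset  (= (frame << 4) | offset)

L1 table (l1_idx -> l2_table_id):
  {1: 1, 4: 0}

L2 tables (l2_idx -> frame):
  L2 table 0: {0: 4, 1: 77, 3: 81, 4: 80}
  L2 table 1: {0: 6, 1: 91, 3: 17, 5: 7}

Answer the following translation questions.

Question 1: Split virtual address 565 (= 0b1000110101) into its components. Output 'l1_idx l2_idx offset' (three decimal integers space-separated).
Answer: 4 3 5

Derivation:
vaddr = 565 = 0b1000110101
  top 3 bits -> l1_idx = 4
  next 3 bits -> l2_idx = 3
  bottom 4 bits -> offset = 5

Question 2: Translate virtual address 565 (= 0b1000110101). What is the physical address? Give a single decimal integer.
Answer: 1301

Derivation:
vaddr = 565 = 0b1000110101
Split: l1_idx=4, l2_idx=3, offset=5
L1[4] = 0
L2[0][3] = 81
paddr = 81 * 16 + 5 = 1301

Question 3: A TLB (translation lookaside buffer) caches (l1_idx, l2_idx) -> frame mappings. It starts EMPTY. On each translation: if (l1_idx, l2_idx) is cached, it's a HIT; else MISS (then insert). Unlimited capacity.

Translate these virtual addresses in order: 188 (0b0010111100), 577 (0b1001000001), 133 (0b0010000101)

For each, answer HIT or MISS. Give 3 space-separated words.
vaddr=188: (1,3) not in TLB -> MISS, insert
vaddr=577: (4,4) not in TLB -> MISS, insert
vaddr=133: (1,0) not in TLB -> MISS, insert

Answer: MISS MISS MISS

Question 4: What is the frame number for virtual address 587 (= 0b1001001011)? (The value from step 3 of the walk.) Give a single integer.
Answer: 80

Derivation:
vaddr = 587: l1_idx=4, l2_idx=4
L1[4] = 0; L2[0][4] = 80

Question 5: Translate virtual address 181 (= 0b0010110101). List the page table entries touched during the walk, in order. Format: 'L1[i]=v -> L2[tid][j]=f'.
Answer: L1[1]=1 -> L2[1][3]=17

Derivation:
vaddr = 181 = 0b0010110101
Split: l1_idx=1, l2_idx=3, offset=5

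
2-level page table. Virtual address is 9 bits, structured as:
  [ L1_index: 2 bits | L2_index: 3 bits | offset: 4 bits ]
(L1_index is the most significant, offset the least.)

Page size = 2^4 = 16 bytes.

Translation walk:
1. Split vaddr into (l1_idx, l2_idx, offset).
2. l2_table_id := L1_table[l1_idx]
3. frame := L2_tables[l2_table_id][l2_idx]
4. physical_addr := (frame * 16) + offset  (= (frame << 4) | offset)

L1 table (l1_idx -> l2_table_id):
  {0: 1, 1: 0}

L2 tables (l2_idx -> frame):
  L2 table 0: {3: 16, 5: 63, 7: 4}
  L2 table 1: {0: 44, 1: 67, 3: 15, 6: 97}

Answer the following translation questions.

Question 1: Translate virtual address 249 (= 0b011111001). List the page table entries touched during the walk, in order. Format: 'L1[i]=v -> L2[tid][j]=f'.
vaddr = 249 = 0b011111001
Split: l1_idx=1, l2_idx=7, offset=9

Answer: L1[1]=0 -> L2[0][7]=4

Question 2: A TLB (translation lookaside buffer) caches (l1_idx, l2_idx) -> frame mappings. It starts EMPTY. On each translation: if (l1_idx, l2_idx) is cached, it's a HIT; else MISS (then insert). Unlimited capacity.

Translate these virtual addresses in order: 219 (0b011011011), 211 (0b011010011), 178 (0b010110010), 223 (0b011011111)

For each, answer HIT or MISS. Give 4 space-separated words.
Answer: MISS HIT MISS HIT

Derivation:
vaddr=219: (1,5) not in TLB -> MISS, insert
vaddr=211: (1,5) in TLB -> HIT
vaddr=178: (1,3) not in TLB -> MISS, insert
vaddr=223: (1,5) in TLB -> HIT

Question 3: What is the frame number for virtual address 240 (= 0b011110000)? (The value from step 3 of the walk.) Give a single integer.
Answer: 4

Derivation:
vaddr = 240: l1_idx=1, l2_idx=7
L1[1] = 0; L2[0][7] = 4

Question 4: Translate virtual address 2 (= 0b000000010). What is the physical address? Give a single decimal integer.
vaddr = 2 = 0b000000010
Split: l1_idx=0, l2_idx=0, offset=2
L1[0] = 1
L2[1][0] = 44
paddr = 44 * 16 + 2 = 706

Answer: 706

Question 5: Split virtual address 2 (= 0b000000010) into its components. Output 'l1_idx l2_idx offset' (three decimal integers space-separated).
Answer: 0 0 2

Derivation:
vaddr = 2 = 0b000000010
  top 2 bits -> l1_idx = 0
  next 3 bits -> l2_idx = 0
  bottom 4 bits -> offset = 2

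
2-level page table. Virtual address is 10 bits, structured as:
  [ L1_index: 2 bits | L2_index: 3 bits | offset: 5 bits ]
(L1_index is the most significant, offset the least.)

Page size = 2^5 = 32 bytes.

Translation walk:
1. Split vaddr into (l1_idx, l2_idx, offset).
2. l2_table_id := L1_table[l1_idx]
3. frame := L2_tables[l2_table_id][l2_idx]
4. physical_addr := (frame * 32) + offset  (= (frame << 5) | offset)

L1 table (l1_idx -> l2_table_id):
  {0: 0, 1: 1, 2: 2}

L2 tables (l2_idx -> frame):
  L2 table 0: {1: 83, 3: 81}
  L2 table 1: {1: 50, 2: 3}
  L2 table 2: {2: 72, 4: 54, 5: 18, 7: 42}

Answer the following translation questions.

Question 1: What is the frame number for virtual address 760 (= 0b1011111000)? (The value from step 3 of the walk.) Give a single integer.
vaddr = 760: l1_idx=2, l2_idx=7
L1[2] = 2; L2[2][7] = 42

Answer: 42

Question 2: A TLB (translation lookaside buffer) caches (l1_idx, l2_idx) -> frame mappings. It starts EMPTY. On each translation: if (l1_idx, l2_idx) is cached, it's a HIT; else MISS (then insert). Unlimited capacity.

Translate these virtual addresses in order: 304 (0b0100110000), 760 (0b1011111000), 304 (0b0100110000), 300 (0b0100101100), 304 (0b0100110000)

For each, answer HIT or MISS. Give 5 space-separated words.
Answer: MISS MISS HIT HIT HIT

Derivation:
vaddr=304: (1,1) not in TLB -> MISS, insert
vaddr=760: (2,7) not in TLB -> MISS, insert
vaddr=304: (1,1) in TLB -> HIT
vaddr=300: (1,1) in TLB -> HIT
vaddr=304: (1,1) in TLB -> HIT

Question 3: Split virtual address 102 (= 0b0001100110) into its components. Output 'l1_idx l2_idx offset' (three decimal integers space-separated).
Answer: 0 3 6

Derivation:
vaddr = 102 = 0b0001100110
  top 2 bits -> l1_idx = 0
  next 3 bits -> l2_idx = 3
  bottom 5 bits -> offset = 6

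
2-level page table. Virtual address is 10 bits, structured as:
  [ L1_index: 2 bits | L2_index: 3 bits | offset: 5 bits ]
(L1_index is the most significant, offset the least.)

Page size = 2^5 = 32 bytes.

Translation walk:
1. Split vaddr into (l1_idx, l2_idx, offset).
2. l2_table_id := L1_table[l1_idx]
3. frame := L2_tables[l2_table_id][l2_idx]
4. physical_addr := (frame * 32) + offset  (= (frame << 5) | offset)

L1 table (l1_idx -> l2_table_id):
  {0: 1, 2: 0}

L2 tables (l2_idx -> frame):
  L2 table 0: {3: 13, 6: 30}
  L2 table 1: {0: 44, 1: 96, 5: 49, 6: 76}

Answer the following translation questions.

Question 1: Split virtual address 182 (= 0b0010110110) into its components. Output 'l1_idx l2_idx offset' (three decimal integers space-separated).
Answer: 0 5 22

Derivation:
vaddr = 182 = 0b0010110110
  top 2 bits -> l1_idx = 0
  next 3 bits -> l2_idx = 5
  bottom 5 bits -> offset = 22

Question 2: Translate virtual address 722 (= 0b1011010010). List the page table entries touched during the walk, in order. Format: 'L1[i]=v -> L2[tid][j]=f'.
vaddr = 722 = 0b1011010010
Split: l1_idx=2, l2_idx=6, offset=18

Answer: L1[2]=0 -> L2[0][6]=30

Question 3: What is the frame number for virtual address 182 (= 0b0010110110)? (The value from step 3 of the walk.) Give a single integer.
Answer: 49

Derivation:
vaddr = 182: l1_idx=0, l2_idx=5
L1[0] = 1; L2[1][5] = 49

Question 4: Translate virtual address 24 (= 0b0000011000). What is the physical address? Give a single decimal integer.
Answer: 1432

Derivation:
vaddr = 24 = 0b0000011000
Split: l1_idx=0, l2_idx=0, offset=24
L1[0] = 1
L2[1][0] = 44
paddr = 44 * 32 + 24 = 1432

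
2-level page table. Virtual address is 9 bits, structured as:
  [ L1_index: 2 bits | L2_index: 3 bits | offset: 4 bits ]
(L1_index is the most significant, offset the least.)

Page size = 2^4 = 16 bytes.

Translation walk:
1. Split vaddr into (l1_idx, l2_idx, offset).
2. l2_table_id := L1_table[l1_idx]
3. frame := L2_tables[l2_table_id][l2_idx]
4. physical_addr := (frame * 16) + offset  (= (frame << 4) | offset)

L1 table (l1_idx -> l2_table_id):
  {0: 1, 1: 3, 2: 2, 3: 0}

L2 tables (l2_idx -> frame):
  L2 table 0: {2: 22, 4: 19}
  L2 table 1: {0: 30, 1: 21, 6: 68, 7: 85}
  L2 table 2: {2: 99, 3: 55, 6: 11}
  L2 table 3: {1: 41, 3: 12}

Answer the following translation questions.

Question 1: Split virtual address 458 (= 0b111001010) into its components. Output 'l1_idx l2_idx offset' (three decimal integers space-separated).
vaddr = 458 = 0b111001010
  top 2 bits -> l1_idx = 3
  next 3 bits -> l2_idx = 4
  bottom 4 bits -> offset = 10

Answer: 3 4 10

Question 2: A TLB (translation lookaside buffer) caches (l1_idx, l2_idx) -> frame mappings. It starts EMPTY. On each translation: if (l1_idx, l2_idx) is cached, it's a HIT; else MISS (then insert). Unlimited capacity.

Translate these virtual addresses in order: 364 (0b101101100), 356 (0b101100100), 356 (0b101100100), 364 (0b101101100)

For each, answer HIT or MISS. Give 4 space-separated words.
vaddr=364: (2,6) not in TLB -> MISS, insert
vaddr=356: (2,6) in TLB -> HIT
vaddr=356: (2,6) in TLB -> HIT
vaddr=364: (2,6) in TLB -> HIT

Answer: MISS HIT HIT HIT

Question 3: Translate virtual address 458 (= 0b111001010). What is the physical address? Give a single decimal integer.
Answer: 314

Derivation:
vaddr = 458 = 0b111001010
Split: l1_idx=3, l2_idx=4, offset=10
L1[3] = 0
L2[0][4] = 19
paddr = 19 * 16 + 10 = 314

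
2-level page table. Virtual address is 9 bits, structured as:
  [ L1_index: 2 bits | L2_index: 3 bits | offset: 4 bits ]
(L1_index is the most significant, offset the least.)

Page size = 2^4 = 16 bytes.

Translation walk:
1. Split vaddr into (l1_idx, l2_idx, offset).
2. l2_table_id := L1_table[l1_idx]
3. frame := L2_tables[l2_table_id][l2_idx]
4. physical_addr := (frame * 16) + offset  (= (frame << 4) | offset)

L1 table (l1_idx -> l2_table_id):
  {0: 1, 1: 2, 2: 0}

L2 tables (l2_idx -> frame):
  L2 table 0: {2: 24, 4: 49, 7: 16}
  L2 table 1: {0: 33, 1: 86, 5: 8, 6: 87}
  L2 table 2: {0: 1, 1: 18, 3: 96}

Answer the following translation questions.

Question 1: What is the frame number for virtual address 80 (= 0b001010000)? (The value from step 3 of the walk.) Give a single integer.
Answer: 8

Derivation:
vaddr = 80: l1_idx=0, l2_idx=5
L1[0] = 1; L2[1][5] = 8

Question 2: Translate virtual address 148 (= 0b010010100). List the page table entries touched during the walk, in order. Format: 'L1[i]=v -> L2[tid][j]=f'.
Answer: L1[1]=2 -> L2[2][1]=18

Derivation:
vaddr = 148 = 0b010010100
Split: l1_idx=1, l2_idx=1, offset=4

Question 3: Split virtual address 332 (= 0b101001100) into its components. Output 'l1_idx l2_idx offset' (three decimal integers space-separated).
vaddr = 332 = 0b101001100
  top 2 bits -> l1_idx = 2
  next 3 bits -> l2_idx = 4
  bottom 4 bits -> offset = 12

Answer: 2 4 12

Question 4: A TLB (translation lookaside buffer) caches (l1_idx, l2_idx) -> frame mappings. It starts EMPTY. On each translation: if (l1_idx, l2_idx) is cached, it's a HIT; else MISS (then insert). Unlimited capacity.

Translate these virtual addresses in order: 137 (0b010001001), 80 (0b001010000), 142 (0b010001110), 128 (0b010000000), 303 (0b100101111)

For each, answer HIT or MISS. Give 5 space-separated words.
Answer: MISS MISS HIT HIT MISS

Derivation:
vaddr=137: (1,0) not in TLB -> MISS, insert
vaddr=80: (0,5) not in TLB -> MISS, insert
vaddr=142: (1,0) in TLB -> HIT
vaddr=128: (1,0) in TLB -> HIT
vaddr=303: (2,2) not in TLB -> MISS, insert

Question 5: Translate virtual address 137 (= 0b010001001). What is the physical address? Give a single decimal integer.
vaddr = 137 = 0b010001001
Split: l1_idx=1, l2_idx=0, offset=9
L1[1] = 2
L2[2][0] = 1
paddr = 1 * 16 + 9 = 25

Answer: 25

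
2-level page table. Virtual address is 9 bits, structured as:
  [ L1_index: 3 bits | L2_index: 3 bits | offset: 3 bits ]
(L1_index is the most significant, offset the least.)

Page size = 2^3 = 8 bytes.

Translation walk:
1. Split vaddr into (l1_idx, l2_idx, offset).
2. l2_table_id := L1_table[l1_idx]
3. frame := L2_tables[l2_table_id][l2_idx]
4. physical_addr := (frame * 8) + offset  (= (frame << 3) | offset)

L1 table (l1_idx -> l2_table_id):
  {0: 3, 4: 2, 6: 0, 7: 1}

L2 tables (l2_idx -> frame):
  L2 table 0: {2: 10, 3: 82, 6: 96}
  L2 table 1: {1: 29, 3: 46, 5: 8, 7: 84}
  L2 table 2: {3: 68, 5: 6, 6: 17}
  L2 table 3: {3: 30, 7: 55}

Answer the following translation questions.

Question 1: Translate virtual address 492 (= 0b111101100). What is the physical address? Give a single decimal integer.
Answer: 68

Derivation:
vaddr = 492 = 0b111101100
Split: l1_idx=7, l2_idx=5, offset=4
L1[7] = 1
L2[1][5] = 8
paddr = 8 * 8 + 4 = 68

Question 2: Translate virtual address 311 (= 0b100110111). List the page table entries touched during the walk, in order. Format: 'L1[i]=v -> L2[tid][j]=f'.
Answer: L1[4]=2 -> L2[2][6]=17

Derivation:
vaddr = 311 = 0b100110111
Split: l1_idx=4, l2_idx=6, offset=7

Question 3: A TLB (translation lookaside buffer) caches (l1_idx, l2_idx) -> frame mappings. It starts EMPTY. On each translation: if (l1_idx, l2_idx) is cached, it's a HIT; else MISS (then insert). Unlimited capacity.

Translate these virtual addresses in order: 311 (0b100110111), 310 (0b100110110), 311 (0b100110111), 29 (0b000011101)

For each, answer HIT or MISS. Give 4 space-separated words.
vaddr=311: (4,6) not in TLB -> MISS, insert
vaddr=310: (4,6) in TLB -> HIT
vaddr=311: (4,6) in TLB -> HIT
vaddr=29: (0,3) not in TLB -> MISS, insert

Answer: MISS HIT HIT MISS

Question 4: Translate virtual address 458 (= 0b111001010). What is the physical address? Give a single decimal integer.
vaddr = 458 = 0b111001010
Split: l1_idx=7, l2_idx=1, offset=2
L1[7] = 1
L2[1][1] = 29
paddr = 29 * 8 + 2 = 234

Answer: 234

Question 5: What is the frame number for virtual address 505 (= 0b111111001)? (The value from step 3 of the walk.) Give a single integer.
vaddr = 505: l1_idx=7, l2_idx=7
L1[7] = 1; L2[1][7] = 84

Answer: 84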